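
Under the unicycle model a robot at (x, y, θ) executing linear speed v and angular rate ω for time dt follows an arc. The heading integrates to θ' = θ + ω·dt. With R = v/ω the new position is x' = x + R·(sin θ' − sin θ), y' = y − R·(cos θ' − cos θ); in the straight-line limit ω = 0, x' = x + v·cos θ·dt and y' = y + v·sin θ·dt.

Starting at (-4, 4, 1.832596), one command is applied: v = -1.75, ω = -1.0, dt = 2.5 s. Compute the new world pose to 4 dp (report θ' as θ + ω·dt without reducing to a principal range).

θ' = 1.8326 + -1.0·2.5 = -0.6674
R = v/ω = -1.75/-1.0 = 1.7500
x' = -4 + 1.7500·(sin -0.6674 − sin 1.8326) = -6.7735
y' = 4 − 1.7500·(cos -0.6674 − cos 1.8326) = 2.1726

(-6.7735, 2.1726, -0.6674)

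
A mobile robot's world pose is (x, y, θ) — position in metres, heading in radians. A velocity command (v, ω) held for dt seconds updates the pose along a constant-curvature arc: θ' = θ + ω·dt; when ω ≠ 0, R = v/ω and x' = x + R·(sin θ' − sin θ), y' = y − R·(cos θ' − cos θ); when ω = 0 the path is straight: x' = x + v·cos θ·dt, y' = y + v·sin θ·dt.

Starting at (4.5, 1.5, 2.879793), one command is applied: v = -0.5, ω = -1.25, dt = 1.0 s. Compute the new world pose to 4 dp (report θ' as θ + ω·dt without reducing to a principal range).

θ' = 2.8798 + -1.25·1.0 = 1.6298
R = v/ω = -0.5/-1.25 = 0.4000
x' = 4.5 + 0.4000·(sin 1.6298 − sin 2.8798) = 4.7958
y' = 1.5 − 0.4000·(cos 1.6298 − cos 2.8798) = 1.1372

(4.7958, 1.1372, 1.6298)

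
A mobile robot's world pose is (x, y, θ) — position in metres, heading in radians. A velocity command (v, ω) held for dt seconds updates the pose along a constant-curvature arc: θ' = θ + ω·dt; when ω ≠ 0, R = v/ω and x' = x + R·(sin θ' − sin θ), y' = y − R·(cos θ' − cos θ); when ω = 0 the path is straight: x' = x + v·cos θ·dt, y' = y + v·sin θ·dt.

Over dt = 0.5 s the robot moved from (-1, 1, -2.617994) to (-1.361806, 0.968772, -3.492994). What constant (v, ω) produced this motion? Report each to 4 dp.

v = 0.7500, ω = -1.7500

Δθ = -3.492994 − -2.617994 = -0.875000
ω = Δθ/dt = -0.875000/0.5 = -1.7500
R = Δx/(sin θ' − sin θ) = -0.4286
v = R·ω = -0.4286·-1.7500 = 0.7500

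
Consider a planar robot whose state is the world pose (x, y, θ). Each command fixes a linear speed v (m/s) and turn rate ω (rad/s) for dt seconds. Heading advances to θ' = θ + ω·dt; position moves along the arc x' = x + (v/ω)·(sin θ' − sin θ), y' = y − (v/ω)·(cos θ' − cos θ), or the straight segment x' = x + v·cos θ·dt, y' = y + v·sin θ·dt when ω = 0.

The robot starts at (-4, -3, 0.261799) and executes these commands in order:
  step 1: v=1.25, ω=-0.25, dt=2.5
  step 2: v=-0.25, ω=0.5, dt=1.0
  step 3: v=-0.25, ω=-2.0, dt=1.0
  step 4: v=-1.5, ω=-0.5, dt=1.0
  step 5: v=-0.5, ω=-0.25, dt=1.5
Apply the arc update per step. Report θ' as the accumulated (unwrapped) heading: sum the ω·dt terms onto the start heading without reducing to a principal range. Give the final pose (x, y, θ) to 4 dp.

(0.0733, -1.2813, -2.7382)

step 1: θ'=-0.3632 (R=-5.0000) → pose (-0.9296, -3.1558, -0.3632)
step 2: θ'=0.1368 (R=-0.5000) → pose (-1.1754, -3.1279, 0.1368)
step 3: θ'=-1.8632 (R=0.1250) → pose (-1.3121, -2.9680, -1.8632)
step 4: θ'=-2.3632 (R=3.0000) → pose (-0.5459, -1.6966, -2.3632)
step 5: θ'=-2.7382 (R=2.0000) → pose (0.0733, -1.2813, -2.7382)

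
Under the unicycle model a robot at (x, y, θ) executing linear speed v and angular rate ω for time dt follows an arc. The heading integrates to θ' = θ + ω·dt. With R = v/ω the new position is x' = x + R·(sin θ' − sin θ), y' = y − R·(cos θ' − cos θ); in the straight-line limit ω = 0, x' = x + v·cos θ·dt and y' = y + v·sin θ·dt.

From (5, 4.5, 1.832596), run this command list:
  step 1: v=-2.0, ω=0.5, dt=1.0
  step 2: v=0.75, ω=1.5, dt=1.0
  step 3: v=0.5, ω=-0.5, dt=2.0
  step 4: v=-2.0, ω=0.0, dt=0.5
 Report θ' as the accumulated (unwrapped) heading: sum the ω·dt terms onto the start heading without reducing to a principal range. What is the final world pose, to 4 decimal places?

(5.3001, 2.3284, 2.8326)

step 1: θ'=2.3326 (R=-4.0000) → pose (5.9693, 2.7744, 2.3326)
step 2: θ'=3.8326 (R=0.5000) → pose (5.2889, 2.8146, 3.8326)
step 3: θ'=2.8326 (R=-1.0000) → pose (4.3475, 2.6325, 2.8326)
step 4: θ'=2.8326 (straight) → pose (5.3001, 2.3284, 2.8326)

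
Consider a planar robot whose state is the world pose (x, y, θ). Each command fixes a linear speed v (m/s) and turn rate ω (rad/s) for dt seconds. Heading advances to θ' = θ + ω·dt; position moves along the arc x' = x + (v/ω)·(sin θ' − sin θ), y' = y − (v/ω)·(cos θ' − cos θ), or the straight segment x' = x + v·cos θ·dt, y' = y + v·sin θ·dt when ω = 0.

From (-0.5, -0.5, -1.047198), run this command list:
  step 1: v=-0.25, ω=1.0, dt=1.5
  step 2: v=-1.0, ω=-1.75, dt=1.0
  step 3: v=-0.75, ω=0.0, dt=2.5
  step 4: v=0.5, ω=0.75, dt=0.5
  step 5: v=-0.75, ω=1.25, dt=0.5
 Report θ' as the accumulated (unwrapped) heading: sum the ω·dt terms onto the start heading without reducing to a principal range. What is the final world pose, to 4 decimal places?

(-2.3245, 1.7532, -0.2972)

step 1: θ'=0.4528 (R=-0.2500) → pose (-0.8259, -0.4002, 0.4528)
step 2: θ'=-1.2972 (R=0.5714) → pose (-1.6260, -0.0407, -1.2972)
step 3: θ'=-1.2972 (straight) → pose (-2.1327, 1.7645, -1.2972)
step 4: θ'=-0.9222 (R=0.6667) → pose (-2.0221, 1.5419, -0.9222)
step 5: θ'=-0.2972 (R=-0.6000) → pose (-2.3245, 1.7532, -0.2972)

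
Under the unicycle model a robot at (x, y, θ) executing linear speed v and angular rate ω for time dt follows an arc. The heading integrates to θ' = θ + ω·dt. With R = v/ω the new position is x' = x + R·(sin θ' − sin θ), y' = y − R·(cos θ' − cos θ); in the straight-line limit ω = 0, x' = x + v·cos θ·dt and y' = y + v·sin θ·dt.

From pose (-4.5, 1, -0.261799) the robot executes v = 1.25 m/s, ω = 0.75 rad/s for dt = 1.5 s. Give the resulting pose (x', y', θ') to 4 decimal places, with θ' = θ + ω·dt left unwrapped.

(-2.8021, 1.5265, 0.8632)

θ' = -0.2618 + 0.75·1.5 = 0.8632
R = v/ω = 1.25/0.75 = 1.6667
x' = -4.5 + 1.6667·(sin 0.8632 − sin -0.2618) = -2.8021
y' = 1 − 1.6667·(cos 0.8632 − cos -0.2618) = 1.5265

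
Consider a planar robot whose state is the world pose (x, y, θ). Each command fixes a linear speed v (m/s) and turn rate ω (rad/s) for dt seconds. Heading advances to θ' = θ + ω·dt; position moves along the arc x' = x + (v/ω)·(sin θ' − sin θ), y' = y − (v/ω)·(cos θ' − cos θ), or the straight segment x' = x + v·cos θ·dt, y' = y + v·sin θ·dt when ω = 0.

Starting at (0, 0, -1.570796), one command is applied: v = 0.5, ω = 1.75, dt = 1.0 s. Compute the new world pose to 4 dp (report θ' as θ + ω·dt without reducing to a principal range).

(0.3366, -0.2811, 0.1792)

θ' = -1.5708 + 1.75·1.0 = 0.1792
R = v/ω = 0.5/1.75 = 0.2857
x' = 0 + 0.2857·(sin 0.1792 − sin -1.5708) = 0.3366
y' = 0 − 0.2857·(cos 0.1792 − cos -1.5708) = -0.2811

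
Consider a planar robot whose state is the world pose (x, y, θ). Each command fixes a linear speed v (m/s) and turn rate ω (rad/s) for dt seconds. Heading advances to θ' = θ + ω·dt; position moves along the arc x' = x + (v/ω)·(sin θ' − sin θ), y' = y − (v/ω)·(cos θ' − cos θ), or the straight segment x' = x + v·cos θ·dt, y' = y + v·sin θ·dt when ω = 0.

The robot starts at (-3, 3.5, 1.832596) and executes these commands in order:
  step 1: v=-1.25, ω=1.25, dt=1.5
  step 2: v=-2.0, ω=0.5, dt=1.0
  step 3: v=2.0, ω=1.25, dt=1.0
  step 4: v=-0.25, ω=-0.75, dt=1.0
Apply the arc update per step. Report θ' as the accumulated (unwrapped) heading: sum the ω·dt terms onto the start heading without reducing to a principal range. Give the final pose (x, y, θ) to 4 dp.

(-0.0056, 2.7253, 4.7076)

step 1: θ'=3.7076 (R=-1.0000) → pose (-1.4978, 2.9148, 3.7076)
step 2: θ'=4.2076 (R=-4.0000) → pose (-0.1418, 4.3565, 4.2076)
step 3: θ'=5.4576 (R=1.6000) → pose (0.0828, 2.4977, 5.4576)
step 4: θ'=4.7076 (R=0.3333) → pose (-0.0056, 2.7253, 4.7076)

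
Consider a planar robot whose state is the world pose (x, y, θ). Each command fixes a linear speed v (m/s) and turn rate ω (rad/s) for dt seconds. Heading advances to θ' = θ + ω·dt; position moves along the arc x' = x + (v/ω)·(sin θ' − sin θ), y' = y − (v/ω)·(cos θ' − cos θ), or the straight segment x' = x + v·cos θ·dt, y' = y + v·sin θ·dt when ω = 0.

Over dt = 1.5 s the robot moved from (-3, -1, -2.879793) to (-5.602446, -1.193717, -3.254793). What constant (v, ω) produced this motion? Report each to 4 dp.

v = 1.7500, ω = -0.2500

Δθ = -3.254793 − -2.879793 = -0.375000
ω = Δθ/dt = -0.375000/1.5 = -0.2500
R = Δx/(sin θ' − sin θ) = -7.0000
v = R·ω = -7.0000·-0.2500 = 1.7500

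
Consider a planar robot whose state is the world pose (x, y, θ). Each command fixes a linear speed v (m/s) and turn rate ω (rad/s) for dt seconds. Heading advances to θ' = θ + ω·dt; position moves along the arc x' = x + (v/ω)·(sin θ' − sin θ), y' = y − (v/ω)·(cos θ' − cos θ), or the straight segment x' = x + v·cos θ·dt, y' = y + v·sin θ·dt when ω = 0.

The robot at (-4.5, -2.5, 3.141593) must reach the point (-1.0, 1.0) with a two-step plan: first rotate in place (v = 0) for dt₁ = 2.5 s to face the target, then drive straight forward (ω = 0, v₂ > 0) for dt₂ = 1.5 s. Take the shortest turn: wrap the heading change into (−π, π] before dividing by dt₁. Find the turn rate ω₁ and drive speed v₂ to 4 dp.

ω₁ = -0.9425, v₂ = 3.2998

heading to target = atan2(1−-2.5, -1−-4.5) = 0.7854
Δθ = wrap(0.7854 − 3.1416) = -2.3562; ω₁ = Δθ/dt₁ = -0.9425
distance = √((-1−-4.5)² + (1−-2.5)²) = 4.9497; v₂ = distance/dt₂ = 3.2998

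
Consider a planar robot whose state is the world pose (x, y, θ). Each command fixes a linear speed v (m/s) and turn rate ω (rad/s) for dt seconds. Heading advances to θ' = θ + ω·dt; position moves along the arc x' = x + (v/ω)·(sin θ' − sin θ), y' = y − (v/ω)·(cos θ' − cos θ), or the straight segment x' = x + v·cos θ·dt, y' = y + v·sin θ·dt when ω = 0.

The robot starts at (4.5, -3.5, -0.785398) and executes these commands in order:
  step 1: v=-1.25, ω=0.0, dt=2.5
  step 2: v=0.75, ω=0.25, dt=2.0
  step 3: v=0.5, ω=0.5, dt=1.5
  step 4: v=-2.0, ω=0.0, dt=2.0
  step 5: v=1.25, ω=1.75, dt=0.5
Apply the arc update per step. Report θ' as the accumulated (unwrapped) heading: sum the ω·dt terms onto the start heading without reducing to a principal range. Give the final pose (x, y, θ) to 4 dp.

step 1: θ'=-0.7854 (straight) → pose (2.2903, -1.2903, -0.7854)
step 2: θ'=-0.2854 (R=3.0000) → pose (3.5670, -2.0476, -0.2854)
step 3: θ'=0.4646 (R=1.0000) → pose (4.2966, -1.9821, 0.4646)
step 4: θ'=0.4646 (straight) → pose (0.7206, -3.7743, 0.4646)
step 5: θ'=1.3396 (R=0.7143) → pose (1.0958, -3.2994, 1.3396)

(1.0958, -3.2994, 1.3396)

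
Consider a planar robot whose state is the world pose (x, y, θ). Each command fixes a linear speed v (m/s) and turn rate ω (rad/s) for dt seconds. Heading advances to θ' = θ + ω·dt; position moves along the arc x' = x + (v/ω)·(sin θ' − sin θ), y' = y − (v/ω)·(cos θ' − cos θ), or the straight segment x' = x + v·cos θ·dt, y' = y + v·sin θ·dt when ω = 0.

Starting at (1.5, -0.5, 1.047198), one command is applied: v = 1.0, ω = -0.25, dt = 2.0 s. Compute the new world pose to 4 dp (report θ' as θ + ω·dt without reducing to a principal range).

(2.8829, 0.9159, 0.5472)

θ' = 1.0472 + -0.25·2.0 = 0.5472
R = v/ω = 1.0/-0.25 = -4.0000
x' = 1.5 + -4.0000·(sin 0.5472 − sin 1.0472) = 2.8829
y' = -0.5 − -4.0000·(cos 0.5472 − cos 1.0472) = 0.9159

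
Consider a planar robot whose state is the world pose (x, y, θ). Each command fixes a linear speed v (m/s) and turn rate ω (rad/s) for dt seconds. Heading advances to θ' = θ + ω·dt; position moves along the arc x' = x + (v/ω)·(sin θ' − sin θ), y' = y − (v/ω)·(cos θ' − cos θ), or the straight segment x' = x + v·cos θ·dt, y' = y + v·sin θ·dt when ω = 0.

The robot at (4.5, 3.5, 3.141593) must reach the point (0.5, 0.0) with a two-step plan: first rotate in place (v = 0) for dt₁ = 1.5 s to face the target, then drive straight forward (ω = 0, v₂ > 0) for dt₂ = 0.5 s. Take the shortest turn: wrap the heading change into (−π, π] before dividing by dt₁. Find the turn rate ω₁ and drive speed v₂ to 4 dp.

ω₁ = 0.4792, v₂ = 10.6301

heading to target = atan2(0−3.5, 0.5−4.5) = -2.4228
Δθ = wrap(-2.4228 − 3.1416) = 0.7188; ω₁ = Δθ/dt₁ = 0.4792
distance = √((0.5−4.5)² + (0−3.5)²) = 5.3151; v₂ = distance/dt₂ = 10.6301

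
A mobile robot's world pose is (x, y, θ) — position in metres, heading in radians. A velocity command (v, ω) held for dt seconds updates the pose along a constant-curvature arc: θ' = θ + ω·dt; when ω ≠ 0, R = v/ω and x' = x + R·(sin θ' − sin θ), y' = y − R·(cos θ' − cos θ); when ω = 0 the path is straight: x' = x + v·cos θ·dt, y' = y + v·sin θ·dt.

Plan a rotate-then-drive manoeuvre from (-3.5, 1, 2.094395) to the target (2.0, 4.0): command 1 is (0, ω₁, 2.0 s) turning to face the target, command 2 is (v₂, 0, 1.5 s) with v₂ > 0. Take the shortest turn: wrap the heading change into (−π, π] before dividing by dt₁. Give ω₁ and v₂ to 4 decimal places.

heading to target = atan2(4−1, 2−-3.5) = 0.4993
Δθ = wrap(0.4993 − 2.0944) = -1.5950; ω₁ = Δθ/dt₁ = -0.7975
distance = √((2−-3.5)² + (4−1)²) = 6.2650; v₂ = distance/dt₂ = 4.1767

ω₁ = -0.7975, v₂ = 4.1767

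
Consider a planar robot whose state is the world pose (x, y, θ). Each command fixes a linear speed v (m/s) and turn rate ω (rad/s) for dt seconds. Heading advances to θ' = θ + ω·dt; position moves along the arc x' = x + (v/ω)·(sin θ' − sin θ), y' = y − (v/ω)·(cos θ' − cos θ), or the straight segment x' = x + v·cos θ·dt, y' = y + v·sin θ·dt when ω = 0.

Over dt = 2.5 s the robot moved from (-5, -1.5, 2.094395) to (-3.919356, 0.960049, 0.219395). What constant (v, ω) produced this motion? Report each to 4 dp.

Δθ = 0.219395 − 2.094395 = -1.875000
ω = Δθ/dt = -1.875000/2.5 = -0.7500
R = −Δy/(cos θ' − cos θ) = -1.6667
v = R·ω = -1.6667·-0.7500 = 1.2500

v = 1.2500, ω = -0.7500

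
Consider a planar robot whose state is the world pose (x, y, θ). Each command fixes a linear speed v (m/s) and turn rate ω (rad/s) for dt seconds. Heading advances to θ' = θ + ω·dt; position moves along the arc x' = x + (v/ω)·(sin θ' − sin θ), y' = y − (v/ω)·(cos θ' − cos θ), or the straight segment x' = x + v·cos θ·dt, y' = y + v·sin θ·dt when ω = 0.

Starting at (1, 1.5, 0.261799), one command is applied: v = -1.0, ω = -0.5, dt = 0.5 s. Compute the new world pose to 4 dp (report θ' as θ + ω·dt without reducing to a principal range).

θ' = 0.2618 + -0.5·0.5 = 0.0118
R = v/ω = -1.0/-0.5 = 2.0000
x' = 1 + 2.0000·(sin 0.0118 − sin 0.2618) = 0.5060
y' = 1.5 − 2.0000·(cos 0.0118 − cos 0.2618) = 1.4320

(0.5060, 1.4320, 0.0118)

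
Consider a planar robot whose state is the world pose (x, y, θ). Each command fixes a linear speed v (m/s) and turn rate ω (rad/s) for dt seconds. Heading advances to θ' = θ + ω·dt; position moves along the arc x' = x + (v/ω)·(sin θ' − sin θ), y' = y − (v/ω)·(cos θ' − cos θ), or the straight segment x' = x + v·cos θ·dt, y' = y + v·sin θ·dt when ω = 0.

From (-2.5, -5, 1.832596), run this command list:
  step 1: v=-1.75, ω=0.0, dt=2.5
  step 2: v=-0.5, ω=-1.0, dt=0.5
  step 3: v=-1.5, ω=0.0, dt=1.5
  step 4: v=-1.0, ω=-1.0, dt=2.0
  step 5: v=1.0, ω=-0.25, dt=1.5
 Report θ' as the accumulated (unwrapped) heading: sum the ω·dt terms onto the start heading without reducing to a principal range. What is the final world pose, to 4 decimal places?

step 1: θ'=1.8326 (straight) → pose (-1.3677, -9.2259, 1.8326)
step 2: θ'=1.3326 (R=0.5000) → pose (-1.3647, -9.4733, 1.3326)
step 3: θ'=1.3326 (straight) → pose (-1.8956, -11.6598, 1.3326)
step 4: θ'=-0.6674 (R=1.0000) → pose (-3.4864, -12.2093, -0.6674)
step 5: θ'=-1.0424 (R=-4.0000) → pose (-2.5077, -13.3344, -1.0424)

(-2.5077, -13.3344, -1.0424)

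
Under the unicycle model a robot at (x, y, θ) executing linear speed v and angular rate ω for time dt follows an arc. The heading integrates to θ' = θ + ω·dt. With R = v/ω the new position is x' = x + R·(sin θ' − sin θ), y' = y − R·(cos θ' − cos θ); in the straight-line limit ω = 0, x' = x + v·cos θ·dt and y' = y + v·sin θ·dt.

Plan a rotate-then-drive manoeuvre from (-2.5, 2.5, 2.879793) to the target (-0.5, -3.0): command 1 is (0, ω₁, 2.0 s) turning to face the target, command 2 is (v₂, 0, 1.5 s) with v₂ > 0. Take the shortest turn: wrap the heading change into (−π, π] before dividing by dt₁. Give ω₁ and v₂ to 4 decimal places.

heading to target = atan2(-3−2.5, -0.5−-2.5) = -1.2220
Δθ = wrap(-1.2220 − 2.8798) = 2.1814; ω₁ = Δθ/dt₁ = 1.0907
distance = √((-0.5−-2.5)² + (-3−2.5)²) = 5.8523; v₂ = distance/dt₂ = 3.9016

ω₁ = 1.0907, v₂ = 3.9016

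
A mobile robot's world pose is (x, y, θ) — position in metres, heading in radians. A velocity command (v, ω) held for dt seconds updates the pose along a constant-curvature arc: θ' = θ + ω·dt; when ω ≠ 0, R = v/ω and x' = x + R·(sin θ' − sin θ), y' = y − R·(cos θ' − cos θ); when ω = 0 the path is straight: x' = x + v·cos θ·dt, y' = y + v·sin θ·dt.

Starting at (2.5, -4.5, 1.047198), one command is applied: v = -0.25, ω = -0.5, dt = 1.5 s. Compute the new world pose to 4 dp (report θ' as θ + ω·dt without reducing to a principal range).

θ' = 1.0472 + -0.5·1.5 = 0.2972
R = v/ω = -0.25/-0.5 = 0.5000
x' = 2.5 + 0.5000·(sin 0.2972 − sin 1.0472) = 2.2134
y' = -4.5 − 0.5000·(cos 0.2972 − cos 1.0472) = -4.7281

(2.2134, -4.7281, 0.2972)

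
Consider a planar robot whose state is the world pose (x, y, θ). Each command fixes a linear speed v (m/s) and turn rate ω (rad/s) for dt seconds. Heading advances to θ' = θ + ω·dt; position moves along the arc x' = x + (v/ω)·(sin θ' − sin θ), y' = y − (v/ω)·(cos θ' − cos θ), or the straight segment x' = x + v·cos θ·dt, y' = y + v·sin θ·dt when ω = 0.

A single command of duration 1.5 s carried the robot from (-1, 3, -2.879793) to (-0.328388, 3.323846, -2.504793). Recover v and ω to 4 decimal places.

Δθ = -2.504793 − -2.879793 = 0.375000
ω = Δθ/dt = 0.375000/1.5 = 0.2500
R = Δx/(sin θ' − sin θ) = -2.0000
v = R·ω = -2.0000·0.2500 = -0.5000

v = -0.5000, ω = 0.2500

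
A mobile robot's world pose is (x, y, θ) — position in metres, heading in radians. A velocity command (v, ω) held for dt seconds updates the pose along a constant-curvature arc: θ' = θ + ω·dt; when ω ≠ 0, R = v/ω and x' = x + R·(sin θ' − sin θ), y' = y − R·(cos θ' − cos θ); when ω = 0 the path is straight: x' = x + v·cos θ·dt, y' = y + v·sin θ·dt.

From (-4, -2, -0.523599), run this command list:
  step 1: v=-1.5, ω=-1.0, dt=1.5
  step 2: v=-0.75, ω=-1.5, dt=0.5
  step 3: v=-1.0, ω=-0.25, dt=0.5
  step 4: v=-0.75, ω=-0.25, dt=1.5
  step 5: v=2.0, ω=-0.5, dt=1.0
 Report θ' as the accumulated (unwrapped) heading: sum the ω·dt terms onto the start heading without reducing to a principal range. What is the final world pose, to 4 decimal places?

(-4.5724, 1.1532, -3.7736)

step 1: θ'=-2.0236 (R=1.5000) → pose (-4.5988, -0.0447, -2.0236)
step 2: θ'=-2.7736 (R=0.5000) → pose (-4.3291, 0.2031, -2.7736)
step 3: θ'=-2.8986 (R=4.0000) → pose (-3.8526, 0.3533, -2.8986)
step 4: θ'=-3.2736 (R=3.0000) → pose (-2.7359, 0.4154, -3.2736)
step 5: θ'=-3.7736 (R=-4.0000) → pose (-4.5724, 1.1532, -3.7736)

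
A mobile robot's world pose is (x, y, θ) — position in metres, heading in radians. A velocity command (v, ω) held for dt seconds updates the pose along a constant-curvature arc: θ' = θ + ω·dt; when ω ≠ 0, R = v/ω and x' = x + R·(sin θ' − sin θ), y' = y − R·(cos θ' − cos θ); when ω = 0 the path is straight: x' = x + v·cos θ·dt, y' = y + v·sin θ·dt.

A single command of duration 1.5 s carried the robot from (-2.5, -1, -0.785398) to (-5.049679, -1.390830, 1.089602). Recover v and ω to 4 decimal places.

v = -2.0000, ω = 1.2500

Δθ = 1.089602 − -0.785398 = 1.875000
ω = Δθ/dt = 1.875000/1.5 = 1.2500
R = Δx/(sin θ' − sin θ) = -1.6000
v = R·ω = -1.6000·1.2500 = -2.0000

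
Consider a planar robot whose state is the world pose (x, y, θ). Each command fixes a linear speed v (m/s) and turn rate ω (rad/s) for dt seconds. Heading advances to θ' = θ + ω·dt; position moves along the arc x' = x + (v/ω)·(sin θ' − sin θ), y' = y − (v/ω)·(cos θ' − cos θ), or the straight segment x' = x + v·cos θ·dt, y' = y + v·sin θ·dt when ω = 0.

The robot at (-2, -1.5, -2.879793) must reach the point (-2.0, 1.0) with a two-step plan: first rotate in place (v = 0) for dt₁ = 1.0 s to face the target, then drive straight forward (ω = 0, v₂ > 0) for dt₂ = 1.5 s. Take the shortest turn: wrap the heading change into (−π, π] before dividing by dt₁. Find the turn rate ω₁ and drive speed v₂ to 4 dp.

ω₁ = -1.8326, v₂ = 1.6667

heading to target = atan2(1−-1.5, -2−-2) = 1.5708
Δθ = wrap(1.5708 − -2.8798) = -1.8326; ω₁ = Δθ/dt₁ = -1.8326
distance = √((-2−-2)² + (1−-1.5)²) = 2.5000; v₂ = distance/dt₂ = 1.6667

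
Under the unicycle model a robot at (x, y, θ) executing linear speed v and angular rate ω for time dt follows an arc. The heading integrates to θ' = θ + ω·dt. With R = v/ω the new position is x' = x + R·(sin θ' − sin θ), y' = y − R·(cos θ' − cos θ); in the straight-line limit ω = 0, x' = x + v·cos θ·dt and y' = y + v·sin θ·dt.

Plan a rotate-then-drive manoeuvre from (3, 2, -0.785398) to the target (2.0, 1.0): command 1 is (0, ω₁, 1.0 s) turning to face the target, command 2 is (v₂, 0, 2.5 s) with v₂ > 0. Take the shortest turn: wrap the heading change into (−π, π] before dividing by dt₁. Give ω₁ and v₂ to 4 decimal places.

ω₁ = -1.5708, v₂ = 0.5657

heading to target = atan2(1−2, 2−3) = -2.3562
Δθ = wrap(-2.3562 − -0.7854) = -1.5708; ω₁ = Δθ/dt₁ = -1.5708
distance = √((2−3)² + (1−2)²) = 1.4142; v₂ = distance/dt₂ = 0.5657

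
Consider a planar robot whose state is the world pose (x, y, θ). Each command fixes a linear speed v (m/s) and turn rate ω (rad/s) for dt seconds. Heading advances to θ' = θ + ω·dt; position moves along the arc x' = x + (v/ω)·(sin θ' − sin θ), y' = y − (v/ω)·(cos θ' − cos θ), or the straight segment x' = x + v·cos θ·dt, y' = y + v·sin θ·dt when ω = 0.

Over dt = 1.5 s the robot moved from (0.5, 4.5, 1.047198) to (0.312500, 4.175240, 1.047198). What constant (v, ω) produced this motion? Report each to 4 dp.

v = -0.2500, ω = 0.0000

Δθ = 1.047198 − 1.047198 = 0.000000
ω = Δθ/dt = 0.000000/1.5 = 0.0000
ω = 0 → v = (Δx·cos θ + Δy·sin θ)/dt = -0.2500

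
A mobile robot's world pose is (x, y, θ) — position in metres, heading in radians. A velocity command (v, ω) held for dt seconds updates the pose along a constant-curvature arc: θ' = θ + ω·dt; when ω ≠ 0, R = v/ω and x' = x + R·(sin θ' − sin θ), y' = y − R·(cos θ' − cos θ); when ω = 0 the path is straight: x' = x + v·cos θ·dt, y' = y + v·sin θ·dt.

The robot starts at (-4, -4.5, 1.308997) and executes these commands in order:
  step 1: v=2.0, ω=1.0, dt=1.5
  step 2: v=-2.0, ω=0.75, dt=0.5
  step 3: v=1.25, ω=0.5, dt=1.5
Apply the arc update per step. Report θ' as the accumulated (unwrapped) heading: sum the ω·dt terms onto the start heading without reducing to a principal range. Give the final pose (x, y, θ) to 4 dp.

step 1: θ'=2.8090 (R=2.0000) → pose (-5.2789, -2.0920, 2.8090)
step 2: θ'=3.1840 (R=-2.6667) → pose (-4.2952, -2.2357, 3.1840)
step 3: θ'=3.9340 (R=2.5000) → pose (-5.9693, -2.9781, 3.9340)

(-5.9693, -2.9781, 3.9340)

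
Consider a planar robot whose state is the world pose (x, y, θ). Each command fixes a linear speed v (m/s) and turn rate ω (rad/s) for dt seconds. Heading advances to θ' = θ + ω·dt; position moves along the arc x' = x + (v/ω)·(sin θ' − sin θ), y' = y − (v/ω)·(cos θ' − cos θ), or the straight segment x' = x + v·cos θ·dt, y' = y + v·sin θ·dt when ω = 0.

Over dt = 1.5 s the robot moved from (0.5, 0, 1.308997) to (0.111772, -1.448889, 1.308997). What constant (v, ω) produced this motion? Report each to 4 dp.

Δθ = 1.308997 − 1.308997 = 0.000000
ω = Δθ/dt = 0.000000/1.5 = 0.0000
ω = 0 → v = (Δx·cos θ + Δy·sin θ)/dt = -1.0000

v = -1.0000, ω = 0.0000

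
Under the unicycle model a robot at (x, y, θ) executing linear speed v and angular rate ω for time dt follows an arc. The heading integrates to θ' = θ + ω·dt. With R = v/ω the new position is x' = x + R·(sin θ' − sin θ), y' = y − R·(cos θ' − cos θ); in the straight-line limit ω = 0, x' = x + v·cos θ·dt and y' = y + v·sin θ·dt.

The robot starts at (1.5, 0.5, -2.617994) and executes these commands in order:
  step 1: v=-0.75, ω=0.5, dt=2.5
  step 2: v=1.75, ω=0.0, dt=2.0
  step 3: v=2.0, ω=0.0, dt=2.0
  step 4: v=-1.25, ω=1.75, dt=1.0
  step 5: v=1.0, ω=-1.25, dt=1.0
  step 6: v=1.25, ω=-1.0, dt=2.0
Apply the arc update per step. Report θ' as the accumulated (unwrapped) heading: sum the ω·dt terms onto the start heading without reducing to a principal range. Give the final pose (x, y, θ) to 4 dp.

step 1: θ'=-1.3680 (R=-1.5000) → pose (2.2193, 2.1012, -1.3680)
step 2: θ'=-1.3680 (straight) → pose (2.9242, -1.3271, -1.3680)
step 3: θ'=-1.3680 (straight) → pose (3.7299, -5.2451, -1.3680)
step 4: θ'=0.3820 (R=-0.7143) → pose (2.7640, -4.7262, 0.3820)
step 5: θ'=-0.8680 (R=-0.8000) → pose (3.6726, -4.9515, -0.8680)
step 6: θ'=-2.8680 (R=-1.2500) → pose (3.0566, -6.9629, -2.8680)

(3.0566, -6.9629, -2.8680)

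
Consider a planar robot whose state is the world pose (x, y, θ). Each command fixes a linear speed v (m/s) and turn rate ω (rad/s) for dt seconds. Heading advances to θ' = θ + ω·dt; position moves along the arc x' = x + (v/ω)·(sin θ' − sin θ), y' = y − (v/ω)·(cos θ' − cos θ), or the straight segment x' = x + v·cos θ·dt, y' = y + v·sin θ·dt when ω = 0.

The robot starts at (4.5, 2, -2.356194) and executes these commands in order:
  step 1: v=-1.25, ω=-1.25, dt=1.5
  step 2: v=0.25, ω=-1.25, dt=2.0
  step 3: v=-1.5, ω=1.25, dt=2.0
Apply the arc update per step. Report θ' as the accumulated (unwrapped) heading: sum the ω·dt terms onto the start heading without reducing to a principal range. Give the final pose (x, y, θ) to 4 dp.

(4.7739, 0.3916, -4.2312)

step 1: θ'=-4.2312 (R=1.0000) → pose (6.0935, 1.7557, -4.2312)
step 2: θ'=-6.7312 (R=-0.2000) → pose (6.3575, 2.0286, -6.7312)
step 3: θ'=-4.2312 (R=-1.2000) → pose (4.7739, 0.3916, -4.2312)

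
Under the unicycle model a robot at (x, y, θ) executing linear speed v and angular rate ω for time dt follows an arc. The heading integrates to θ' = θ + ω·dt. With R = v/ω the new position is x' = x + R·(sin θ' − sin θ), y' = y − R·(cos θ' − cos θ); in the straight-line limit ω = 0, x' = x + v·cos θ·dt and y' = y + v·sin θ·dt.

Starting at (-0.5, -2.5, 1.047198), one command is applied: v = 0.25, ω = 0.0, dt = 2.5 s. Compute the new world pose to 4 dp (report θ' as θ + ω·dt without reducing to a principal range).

θ' = 1.0472 + 0.0·2.5 = 1.0472
ω = 0 → straight: x' = -0.5 + 0.25·cos(1.0472)·2.5 = -0.1875
y' = -2.5 + 0.25·sin(1.0472)·2.5 = -1.9587

(-0.1875, -1.9587, 1.0472)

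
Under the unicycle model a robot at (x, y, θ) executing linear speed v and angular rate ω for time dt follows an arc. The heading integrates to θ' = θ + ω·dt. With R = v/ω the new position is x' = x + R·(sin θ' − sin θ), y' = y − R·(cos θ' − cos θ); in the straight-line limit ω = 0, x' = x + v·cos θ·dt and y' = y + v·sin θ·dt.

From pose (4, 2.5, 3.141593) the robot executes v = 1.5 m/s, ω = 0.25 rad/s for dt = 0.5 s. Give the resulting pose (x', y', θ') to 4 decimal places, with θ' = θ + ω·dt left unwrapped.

θ' = 3.1416 + 0.25·0.5 = 3.2666
R = v/ω = 1.5/0.25 = 6.0000
x' = 4 + 6.0000·(sin 3.2666 − sin 3.1416) = 3.2520
y' = 2.5 − 6.0000·(cos 3.2666 − cos 3.1416) = 2.4532

(3.2520, 2.4532, 3.2666)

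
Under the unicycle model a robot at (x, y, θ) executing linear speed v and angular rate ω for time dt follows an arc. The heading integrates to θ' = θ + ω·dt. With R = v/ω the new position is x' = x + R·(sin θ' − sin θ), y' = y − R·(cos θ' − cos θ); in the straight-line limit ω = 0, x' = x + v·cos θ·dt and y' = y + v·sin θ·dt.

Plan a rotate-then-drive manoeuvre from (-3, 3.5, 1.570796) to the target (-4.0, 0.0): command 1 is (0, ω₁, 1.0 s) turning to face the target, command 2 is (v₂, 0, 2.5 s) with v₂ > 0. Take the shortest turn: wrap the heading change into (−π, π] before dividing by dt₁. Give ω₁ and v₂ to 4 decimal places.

ω₁ = 2.8633, v₂ = 1.4560

heading to target = atan2(0−3.5, -4−-3) = -1.8491
Δθ = wrap(-1.8491 − 1.5708) = 2.8633; ω₁ = Δθ/dt₁ = 2.8633
distance = √((-4−-3)² + (0−3.5)²) = 3.6401; v₂ = distance/dt₂ = 1.4560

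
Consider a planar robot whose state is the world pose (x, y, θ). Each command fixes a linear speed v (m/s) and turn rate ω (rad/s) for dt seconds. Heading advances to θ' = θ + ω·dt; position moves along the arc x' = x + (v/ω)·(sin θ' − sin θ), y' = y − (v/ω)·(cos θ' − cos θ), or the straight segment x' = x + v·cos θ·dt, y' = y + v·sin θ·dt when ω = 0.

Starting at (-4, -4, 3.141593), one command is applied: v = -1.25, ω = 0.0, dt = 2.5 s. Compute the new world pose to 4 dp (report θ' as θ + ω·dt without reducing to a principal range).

θ' = 3.1416 + 0.0·2.5 = 3.1416
ω = 0 → straight: x' = -4 + -1.25·cos(3.1416)·2.5 = -0.8750
y' = -4 + -1.25·sin(3.1416)·2.5 = -4.0000

(-0.8750, -4.0000, 3.1416)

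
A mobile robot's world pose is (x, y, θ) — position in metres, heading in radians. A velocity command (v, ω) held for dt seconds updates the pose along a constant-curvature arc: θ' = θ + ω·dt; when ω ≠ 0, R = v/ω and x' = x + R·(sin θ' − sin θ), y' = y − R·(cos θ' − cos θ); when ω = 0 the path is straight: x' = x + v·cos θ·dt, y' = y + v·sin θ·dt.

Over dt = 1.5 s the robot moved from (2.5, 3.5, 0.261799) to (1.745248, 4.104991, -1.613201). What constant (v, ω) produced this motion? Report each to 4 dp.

Δθ = -1.613201 − 0.261799 = -1.875000
ω = Δθ/dt = -1.875000/1.5 = -1.2500
R = Δx/(sin θ' − sin θ) = 0.6000
v = R·ω = 0.6000·-1.2500 = -0.7500

v = -0.7500, ω = -1.2500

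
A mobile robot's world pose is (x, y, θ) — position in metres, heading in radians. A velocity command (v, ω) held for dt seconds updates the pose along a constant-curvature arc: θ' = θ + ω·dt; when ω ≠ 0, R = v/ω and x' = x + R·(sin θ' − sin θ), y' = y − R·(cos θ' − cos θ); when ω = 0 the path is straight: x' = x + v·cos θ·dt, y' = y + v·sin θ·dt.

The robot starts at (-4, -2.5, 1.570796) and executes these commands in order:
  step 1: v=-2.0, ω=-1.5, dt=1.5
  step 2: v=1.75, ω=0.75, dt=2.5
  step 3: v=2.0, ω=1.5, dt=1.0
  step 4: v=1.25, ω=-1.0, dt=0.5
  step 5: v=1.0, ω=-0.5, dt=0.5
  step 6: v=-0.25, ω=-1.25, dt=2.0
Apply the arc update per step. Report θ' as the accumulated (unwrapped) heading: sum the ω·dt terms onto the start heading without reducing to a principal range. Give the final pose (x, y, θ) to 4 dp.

step 1: θ'=-0.6792 (R=1.3333) → pose (-6.1709, -3.5374, -0.6792)
step 2: θ'=1.1958 (R=2.3333) → pose (-2.5340, -2.5766, 1.1958)
step 3: θ'=2.6958 (R=1.3333) → pose (-3.1997, -0.8852, 2.6958)
step 4: θ'=2.1958 (R=-1.2500) → pose (-3.6745, -0.4887, 2.1958)
step 5: θ'=1.9458 (R=-2.0000) → pose (-3.9136, -0.0511, 1.9458)
step 6: θ'=-0.5542 (R=0.2000) → pose (-4.2049, -0.2944, -0.5542)

(-4.2049, -0.2944, -0.5542)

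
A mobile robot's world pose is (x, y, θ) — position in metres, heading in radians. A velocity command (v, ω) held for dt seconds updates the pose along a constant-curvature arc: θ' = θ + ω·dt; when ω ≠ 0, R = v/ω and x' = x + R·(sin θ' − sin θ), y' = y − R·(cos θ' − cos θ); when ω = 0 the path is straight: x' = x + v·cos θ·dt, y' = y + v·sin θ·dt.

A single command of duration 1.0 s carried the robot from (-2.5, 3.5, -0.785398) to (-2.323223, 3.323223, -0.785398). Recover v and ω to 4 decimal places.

Δθ = -0.785398 − -0.785398 = 0.000000
ω = Δθ/dt = 0.000000/1.0 = 0.0000
ω = 0 → v = (Δx·cos θ + Δy·sin θ)/dt = 0.2500

v = 0.2500, ω = 0.0000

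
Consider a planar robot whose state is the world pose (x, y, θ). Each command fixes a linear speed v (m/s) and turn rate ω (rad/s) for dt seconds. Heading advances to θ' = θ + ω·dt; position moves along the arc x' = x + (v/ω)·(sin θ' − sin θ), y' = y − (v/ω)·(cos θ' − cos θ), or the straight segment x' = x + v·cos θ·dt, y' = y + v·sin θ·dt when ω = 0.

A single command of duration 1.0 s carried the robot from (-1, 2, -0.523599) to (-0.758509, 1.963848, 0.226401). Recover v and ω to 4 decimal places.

Δθ = 0.226401 − -0.523599 = 0.750000
ω = Δθ/dt = 0.750000/1.0 = 0.7500
R = Δx/(sin θ' − sin θ) = 0.3333
v = R·ω = 0.3333·0.7500 = 0.2500

v = 0.2500, ω = 0.7500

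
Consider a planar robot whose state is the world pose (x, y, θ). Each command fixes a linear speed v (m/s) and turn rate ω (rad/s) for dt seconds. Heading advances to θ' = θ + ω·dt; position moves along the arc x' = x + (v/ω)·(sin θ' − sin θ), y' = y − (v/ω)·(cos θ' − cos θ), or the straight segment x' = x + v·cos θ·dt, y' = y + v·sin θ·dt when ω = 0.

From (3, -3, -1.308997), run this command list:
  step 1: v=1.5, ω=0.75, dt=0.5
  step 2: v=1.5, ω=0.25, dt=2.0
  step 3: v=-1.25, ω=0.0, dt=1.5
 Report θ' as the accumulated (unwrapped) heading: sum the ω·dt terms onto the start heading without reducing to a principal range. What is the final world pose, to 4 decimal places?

step 1: θ'=-0.9340 (R=2.0000) → pose (3.3238, -3.6716, -0.9340)
step 2: θ'=-0.4340 (R=6.0000) → pose (5.6249, -5.5476, -0.4340)
step 3: θ'=-0.4340 (straight) → pose (3.9237, -4.7592, -0.4340)

(3.9237, -4.7592, -0.4340)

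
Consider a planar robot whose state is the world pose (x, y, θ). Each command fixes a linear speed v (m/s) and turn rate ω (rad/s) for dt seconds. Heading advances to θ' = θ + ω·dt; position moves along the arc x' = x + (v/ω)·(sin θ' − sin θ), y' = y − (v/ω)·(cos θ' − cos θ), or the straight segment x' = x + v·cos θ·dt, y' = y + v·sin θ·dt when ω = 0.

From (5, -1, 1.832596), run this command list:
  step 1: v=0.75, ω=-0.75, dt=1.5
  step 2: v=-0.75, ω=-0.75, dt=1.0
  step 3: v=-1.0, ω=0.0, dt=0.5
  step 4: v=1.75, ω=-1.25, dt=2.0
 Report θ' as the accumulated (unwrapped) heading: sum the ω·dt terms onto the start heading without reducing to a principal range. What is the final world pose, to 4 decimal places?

step 1: θ'=0.7076 (R=-1.0000) → pose (5.3159, 0.0187, 0.7076)
step 2: θ'=-0.0424 (R=1.0000) → pose (4.6235, -0.2204, -0.0424)
step 3: θ'=-0.0424 (straight) → pose (4.1240, -0.1992, -0.0424)
step 4: θ'=-2.5424 (R=-1.4000) → pose (4.8542, -2.7541, -2.5424)

(4.8542, -2.7541, -2.5424)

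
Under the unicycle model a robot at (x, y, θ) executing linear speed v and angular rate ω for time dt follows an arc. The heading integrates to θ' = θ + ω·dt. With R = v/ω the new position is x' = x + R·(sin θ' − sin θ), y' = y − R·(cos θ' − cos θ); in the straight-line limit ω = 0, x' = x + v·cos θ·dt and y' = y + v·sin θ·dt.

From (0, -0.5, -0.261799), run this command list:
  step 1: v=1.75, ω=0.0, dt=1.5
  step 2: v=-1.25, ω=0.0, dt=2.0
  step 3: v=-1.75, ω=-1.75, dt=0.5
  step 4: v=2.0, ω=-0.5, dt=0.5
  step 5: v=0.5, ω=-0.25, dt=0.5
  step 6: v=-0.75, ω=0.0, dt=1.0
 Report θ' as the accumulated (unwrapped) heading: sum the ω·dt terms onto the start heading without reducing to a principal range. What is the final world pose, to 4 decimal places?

(-0.2384, -0.4364, -1.5118)

step 1: θ'=-0.2618 (straight) → pose (2.5356, -1.1794, -0.2618)
step 2: θ'=-0.2618 (straight) → pose (0.1207, -0.5324, -0.2618)
step 3: θ'=-1.1368 (R=1.0000) → pose (-0.5277, 0.0131, -1.1368)
step 4: θ'=-1.3868 (R=-4.0000) → pose (-0.2244, -0.9371, -1.3868)
step 5: θ'=-1.5118 (R=-2.0000) → pose (-0.1941, -1.1851, -1.5118)
step 6: θ'=-1.5118 (straight) → pose (-0.2384, -0.4364, -1.5118)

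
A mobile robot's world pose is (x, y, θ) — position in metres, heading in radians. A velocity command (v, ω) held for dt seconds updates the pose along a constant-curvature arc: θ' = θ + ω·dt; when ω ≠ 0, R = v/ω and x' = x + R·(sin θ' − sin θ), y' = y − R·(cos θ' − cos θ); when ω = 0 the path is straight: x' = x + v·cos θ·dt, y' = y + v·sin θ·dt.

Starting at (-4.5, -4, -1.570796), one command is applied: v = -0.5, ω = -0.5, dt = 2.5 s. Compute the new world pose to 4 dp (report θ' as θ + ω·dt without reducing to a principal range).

θ' = -1.5708 + -0.5·2.5 = -2.8208
R = v/ω = -0.5/-0.5 = 1.0000
x' = -4.5 + 1.0000·(sin -2.8208 − sin -1.5708) = -3.8153
y' = -4 − 1.0000·(cos -2.8208 − cos -1.5708) = -3.0510

(-3.8153, -3.0510, -2.8208)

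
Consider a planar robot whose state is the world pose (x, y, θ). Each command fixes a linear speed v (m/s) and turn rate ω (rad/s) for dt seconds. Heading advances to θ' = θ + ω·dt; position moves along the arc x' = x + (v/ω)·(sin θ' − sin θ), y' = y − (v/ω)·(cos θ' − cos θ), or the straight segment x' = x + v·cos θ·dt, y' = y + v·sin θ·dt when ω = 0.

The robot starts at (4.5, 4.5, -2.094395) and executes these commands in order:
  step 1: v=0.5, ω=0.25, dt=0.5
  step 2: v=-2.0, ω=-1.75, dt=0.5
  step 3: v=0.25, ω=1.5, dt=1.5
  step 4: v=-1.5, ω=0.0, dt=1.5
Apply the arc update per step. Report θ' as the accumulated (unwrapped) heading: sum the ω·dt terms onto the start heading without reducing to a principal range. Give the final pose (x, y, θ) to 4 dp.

(3.1988, 5.8880, -0.5944)

step 1: θ'=-1.9694 (R=2.0000) → pose (4.3888, 4.2763, -1.9694)
step 2: θ'=-2.8444 (R=1.1429) → pose (5.1074, 4.9254, -2.8444)
step 3: θ'=-0.5944 (R=0.1667) → pose (5.0629, 4.6280, -0.5944)
step 4: θ'=-0.5944 (straight) → pose (3.1988, 5.8880, -0.5944)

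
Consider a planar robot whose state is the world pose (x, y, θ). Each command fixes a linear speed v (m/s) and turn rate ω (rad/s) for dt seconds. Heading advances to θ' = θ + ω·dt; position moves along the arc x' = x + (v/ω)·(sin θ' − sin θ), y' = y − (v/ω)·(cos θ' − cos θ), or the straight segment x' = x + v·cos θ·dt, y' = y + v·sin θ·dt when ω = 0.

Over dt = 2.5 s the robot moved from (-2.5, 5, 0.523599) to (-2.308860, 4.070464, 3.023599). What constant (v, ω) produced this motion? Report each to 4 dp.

v = -0.5000, ω = 1.0000

Δθ = 3.023599 − 0.523599 = 2.500000
ω = Δθ/dt = 2.500000/2.5 = 1.0000
R = −Δy/(cos θ' − cos θ) = -0.5000
v = R·ω = -0.5000·1.0000 = -0.5000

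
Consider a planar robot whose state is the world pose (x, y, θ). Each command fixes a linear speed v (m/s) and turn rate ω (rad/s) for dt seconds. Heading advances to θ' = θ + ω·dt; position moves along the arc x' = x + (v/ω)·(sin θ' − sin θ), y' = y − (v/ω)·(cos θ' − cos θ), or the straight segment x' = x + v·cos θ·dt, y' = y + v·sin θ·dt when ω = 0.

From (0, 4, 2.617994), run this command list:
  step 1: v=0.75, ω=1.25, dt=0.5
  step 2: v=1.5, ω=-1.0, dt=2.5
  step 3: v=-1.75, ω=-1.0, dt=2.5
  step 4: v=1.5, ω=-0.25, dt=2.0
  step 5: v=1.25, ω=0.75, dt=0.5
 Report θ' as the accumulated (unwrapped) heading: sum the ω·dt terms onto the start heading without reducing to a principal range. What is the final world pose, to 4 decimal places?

(-5.9825, 5.0505, -1.8820)

step 1: θ'=3.2430 (R=0.6000) → pose (-0.3607, 4.0773, 3.2430)
step 2: θ'=0.7430 (R=-1.5000) → pose (-1.5273, 6.6743, 0.7430)
step 3: θ'=-1.7570 (R=1.7500) → pose (-4.4309, 8.2870, -1.7570)
step 4: θ'=-2.2570 (R=-6.0000) → pose (-5.6853, 5.5962, -2.2570)
step 5: θ'=-1.8820 (R=1.6667) → pose (-5.9825, 5.0505, -1.8820)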